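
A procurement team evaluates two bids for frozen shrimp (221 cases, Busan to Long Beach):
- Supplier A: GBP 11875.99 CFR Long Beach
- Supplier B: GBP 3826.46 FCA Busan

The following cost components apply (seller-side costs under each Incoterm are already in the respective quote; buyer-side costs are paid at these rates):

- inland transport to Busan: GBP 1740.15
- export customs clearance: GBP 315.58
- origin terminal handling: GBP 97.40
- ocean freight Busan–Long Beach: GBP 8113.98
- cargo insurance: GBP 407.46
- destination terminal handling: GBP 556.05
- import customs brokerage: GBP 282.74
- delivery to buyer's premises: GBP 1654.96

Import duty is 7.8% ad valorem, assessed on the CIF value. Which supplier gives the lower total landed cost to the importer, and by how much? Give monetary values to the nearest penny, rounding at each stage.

Supplier A is cheaper by GBP 174.47

Supplier A (CFR):
CIF value = CFR price + insurance = 11875.99 + 407.46 = 12283.45
Import duty = 12283.45 × 7.8% = 958.11
Buyer bears (A): 407.46 + 556.05 + 282.74 + 1654.96 = 2901.21
Landed cost (A) = invoice 11875.99 + 2901.21 + duty 958.11 = 15735.31
Supplier B (FCA):
CIF value = FCA price + origin terminal + freight + insurance = 3826.46 + 97.40 + 8113.98 + 407.46 = 12445.30
Import duty = 12445.30 × 7.8% = 970.73
Buyer bears (B): 97.40 + 8113.98 + 407.46 + 556.05 + 282.74 + 1654.96 = 11112.59
Landed cost (B) = invoice 3826.46 + 11112.59 + duty 970.73 = 15909.78
Difference = |15735.31 − 15909.78| = 174.47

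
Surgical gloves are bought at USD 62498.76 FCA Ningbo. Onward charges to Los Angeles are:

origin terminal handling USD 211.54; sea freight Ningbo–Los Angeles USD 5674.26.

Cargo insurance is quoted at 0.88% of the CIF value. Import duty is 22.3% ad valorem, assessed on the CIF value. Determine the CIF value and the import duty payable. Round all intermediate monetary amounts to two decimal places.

CIF value: USD 68991.69; import duty: USD 15385.15

Let C be the CIF value. C = FCA price + pre-shipment costs + freight + 0.88% × C
C − 0.88% × C = 62498.76 + 211.54 + 5674.26
0.9912 × C = 68384.56
C = 68384.56 / 0.9912 = 68991.69
Insurance premium = 0.88% × 68991.69 = 607.13
Import duty = 68991.69 × 22.3% = 15385.15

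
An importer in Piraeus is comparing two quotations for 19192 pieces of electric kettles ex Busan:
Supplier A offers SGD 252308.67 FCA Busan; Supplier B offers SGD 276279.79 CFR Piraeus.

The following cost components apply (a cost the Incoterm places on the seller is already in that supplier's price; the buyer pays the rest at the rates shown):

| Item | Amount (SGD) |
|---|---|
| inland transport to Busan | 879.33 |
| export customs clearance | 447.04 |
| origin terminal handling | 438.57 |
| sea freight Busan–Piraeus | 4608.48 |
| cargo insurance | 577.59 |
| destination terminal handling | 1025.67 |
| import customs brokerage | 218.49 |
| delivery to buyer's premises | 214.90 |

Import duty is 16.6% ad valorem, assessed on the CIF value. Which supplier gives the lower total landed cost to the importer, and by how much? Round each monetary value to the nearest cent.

Supplier A is cheaper by SGD 22065.47

Supplier A (FCA):
CIF value = FCA price + origin terminal + freight + insurance = 252308.67 + 438.57 + 4608.48 + 577.59 = 257933.31
Import duty = 257933.31 × 16.6% = 42816.93
Buyer bears (A): 438.57 + 4608.48 + 577.59 + 1025.67 + 218.49 + 214.90 = 7083.70
Landed cost (A) = invoice 252308.67 + 7083.70 + duty 42816.93 = 302209.30
Supplier B (CFR):
CIF value = CFR price + insurance = 276279.79 + 577.59 = 276857.38
Import duty = 276857.38 × 16.6% = 45958.33
Buyer bears (B): 577.59 + 1025.67 + 218.49 + 214.90 = 2036.65
Landed cost (B) = invoice 276279.79 + 2036.65 + duty 45958.33 = 324274.77
Difference = |302209.30 − 324274.77| = 22065.47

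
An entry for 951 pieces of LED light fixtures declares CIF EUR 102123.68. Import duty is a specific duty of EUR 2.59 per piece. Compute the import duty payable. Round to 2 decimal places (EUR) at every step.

Import duty = 951 × 2.59 = 2463.09

Import duty: EUR 2463.09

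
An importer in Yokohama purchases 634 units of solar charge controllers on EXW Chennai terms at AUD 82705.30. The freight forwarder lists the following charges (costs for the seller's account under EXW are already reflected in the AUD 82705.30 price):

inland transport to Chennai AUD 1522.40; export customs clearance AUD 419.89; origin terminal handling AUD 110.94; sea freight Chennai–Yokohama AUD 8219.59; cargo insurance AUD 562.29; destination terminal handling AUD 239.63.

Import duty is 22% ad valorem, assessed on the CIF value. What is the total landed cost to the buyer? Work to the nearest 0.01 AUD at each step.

Total landed cost: AUD 114358.93

EXW: the seller makes goods available at their premises; the buyer bears all onward costs.
CIF value = EXW price + inland to port + export clearance + origin terminal + freight + insurance = 82705.30 + 1522.40 + 419.89 + 110.94 + 8219.59 + 562.29 = 93540.41
Import duty = 93540.41 × 22% = 20578.89
Buyer bears: inland to port 1522.40 + export clearance 419.89 + origin terminal 110.94 + freight 8219.59 + insurance 562.29 + destination terminal 239.63 + duty 20578.89 = 31653.63
Landed cost = invoice 82705.30 + 31653.63 = 114358.93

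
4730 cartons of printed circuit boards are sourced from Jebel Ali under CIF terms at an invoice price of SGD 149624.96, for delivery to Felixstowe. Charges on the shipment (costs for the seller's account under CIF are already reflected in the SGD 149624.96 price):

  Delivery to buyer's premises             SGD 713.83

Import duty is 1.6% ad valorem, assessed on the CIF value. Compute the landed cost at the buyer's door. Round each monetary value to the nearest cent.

Total landed cost: SGD 152732.79

CIF: the seller pays costs through ocean freight and marine insurance to the destination port.
The CIF price already equals the CIF value: 149624.96
Import duty = 149624.96 × 1.6% = 2394.00
Buyer bears: delivery 713.83 + duty 2394.00 = 3107.83
Landed cost = invoice 149624.96 + 3107.83 = 152732.79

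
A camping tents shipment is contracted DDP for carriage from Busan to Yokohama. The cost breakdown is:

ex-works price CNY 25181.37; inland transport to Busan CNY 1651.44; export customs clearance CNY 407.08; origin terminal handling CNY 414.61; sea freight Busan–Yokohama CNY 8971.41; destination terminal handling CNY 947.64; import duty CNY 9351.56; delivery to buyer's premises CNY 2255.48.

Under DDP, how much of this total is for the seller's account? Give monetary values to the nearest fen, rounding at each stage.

DDP: the seller bears all costs including import duty.
Seller's account: goods 25181.37 + inland to port 1651.44 + export clearance 407.08 + origin terminal 414.61 + freight 8971.41 + destination terminal 947.64 + duty 9351.56 + delivery 2255.48 = 49180.59
Buyer's account: 0.00

Seller's account: CNY 49180.59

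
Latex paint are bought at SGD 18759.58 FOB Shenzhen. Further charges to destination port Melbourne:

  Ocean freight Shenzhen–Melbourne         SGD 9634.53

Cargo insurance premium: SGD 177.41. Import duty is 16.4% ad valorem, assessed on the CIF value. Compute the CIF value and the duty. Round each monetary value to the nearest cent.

CIF value: SGD 28571.52; import duty: SGD 4685.73

CIF = FOB price + freight + insurance
CIF = 18759.58 + 9634.53 + 177.41 = 28571.52
Import duty = 28571.52 × 16.4% = 4685.73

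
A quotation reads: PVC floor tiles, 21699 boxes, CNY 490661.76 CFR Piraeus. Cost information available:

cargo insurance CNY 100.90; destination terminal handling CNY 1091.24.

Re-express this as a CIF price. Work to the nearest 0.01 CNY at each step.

CIF price: CNY 490762.66

Not relevant to the conversion: destination terminal — on the buyer under both terms; not part of either seller's price.
From CFR to CIF, the seller additionally bears: insurance.
CIF price = 490661.76 + 100.90 = 490762.66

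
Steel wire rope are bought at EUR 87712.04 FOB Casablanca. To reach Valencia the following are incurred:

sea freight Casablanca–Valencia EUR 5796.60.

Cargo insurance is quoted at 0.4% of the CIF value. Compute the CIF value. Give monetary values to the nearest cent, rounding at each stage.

Let C be the CIF value. C = FOB price + freight + 0.4% × C
C − 0.4% × C = 87712.04 + 5796.60
0.996 × C = 93508.64
C = 93508.64 / 0.996 = 93884.18
Insurance premium = 0.4% × 93884.18 = 375.54

CIF value: EUR 93884.18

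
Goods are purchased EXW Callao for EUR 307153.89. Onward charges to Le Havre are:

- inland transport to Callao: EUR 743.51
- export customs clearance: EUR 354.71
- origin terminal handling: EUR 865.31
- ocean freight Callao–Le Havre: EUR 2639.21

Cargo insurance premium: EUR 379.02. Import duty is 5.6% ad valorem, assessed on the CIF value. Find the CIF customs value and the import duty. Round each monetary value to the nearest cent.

CIF = EXW price + pre-shipment costs + freight + insurance
CIF = 307153.89 + 743.51 + 354.71 + 865.31 + 2639.21 + 379.02 = 312135.65
Import duty = 312135.65 × 5.6% = 17479.60

CIF value: EUR 312135.65; import duty: EUR 17479.60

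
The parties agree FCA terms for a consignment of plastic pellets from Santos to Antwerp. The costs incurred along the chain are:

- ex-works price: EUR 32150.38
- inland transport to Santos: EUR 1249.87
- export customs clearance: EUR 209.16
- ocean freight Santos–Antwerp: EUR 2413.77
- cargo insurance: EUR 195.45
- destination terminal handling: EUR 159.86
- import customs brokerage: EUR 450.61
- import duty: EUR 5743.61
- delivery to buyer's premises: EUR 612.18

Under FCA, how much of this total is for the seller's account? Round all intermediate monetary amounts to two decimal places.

FCA: the seller delivers export-cleared goods to the carrier; the buyer bears costs from that point.
Seller's account: goods 32150.38 + inland to port 1249.87 + export clearance 209.16 = 33609.41
Buyer's account: freight 2413.77 + insurance 195.45 + destination terminal 159.86 + brokerage 450.61 + duty 5743.61 + delivery 612.18 = 9575.48

Seller's account: EUR 33609.41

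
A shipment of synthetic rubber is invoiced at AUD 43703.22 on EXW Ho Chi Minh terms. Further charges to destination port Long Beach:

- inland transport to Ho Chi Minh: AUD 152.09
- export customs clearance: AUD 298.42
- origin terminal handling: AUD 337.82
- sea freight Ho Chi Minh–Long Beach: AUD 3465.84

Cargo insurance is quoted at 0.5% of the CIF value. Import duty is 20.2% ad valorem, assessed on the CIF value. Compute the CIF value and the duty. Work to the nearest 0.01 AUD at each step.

CIF value: AUD 48198.38; import duty: AUD 9736.07

Let C be the CIF value. C = EXW price + pre-shipment costs + freight + 0.5% × C
C − 0.5% × C = 43703.22 + 152.09 + 298.42 + 337.82 + 3465.84
0.995 × C = 47957.39
C = 47957.39 / 0.995 = 48198.38
Insurance premium = 0.5% × 48198.38 = 240.99
Import duty = 48198.38 × 20.2% = 9736.07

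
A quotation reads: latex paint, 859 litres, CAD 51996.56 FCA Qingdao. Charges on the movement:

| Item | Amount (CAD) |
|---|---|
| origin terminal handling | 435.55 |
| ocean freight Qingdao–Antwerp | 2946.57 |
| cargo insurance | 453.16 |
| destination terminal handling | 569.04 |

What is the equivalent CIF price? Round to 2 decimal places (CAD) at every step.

CIF price: CAD 55831.84

Not relevant to the conversion: destination terminal — on the buyer under both terms; not part of either seller's price.
From FCA to CIF, the seller additionally bears: origin terminal, freight, insurance.
CIF price = 51996.56 + 435.55 + 2946.57 + 453.16 = 55831.84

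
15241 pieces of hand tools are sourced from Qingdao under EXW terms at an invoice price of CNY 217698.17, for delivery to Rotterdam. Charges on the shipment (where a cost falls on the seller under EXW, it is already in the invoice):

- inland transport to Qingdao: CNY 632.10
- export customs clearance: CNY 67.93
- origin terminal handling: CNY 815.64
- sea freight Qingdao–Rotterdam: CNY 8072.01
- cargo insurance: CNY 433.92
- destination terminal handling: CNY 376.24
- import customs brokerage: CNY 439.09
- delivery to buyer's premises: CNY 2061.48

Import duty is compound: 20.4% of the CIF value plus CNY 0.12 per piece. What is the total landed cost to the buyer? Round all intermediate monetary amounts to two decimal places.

Total landed cost: CNY 278880.33

EXW: the seller makes goods available at their premises; the buyer bears all onward costs.
CIF value = EXW price + inland to port + export clearance + origin terminal + freight + insurance = 217698.17 + 632.10 + 67.93 + 815.64 + 8072.01 + 433.92 = 227719.77
Ad valorem component: 227719.77 × 20.4% = 46454.83
Specific component: 15241 × 0.12 = 1828.92
Import duty = 46454.83 + 1828.92 = 48283.75
Buyer bears: inland to port 632.10 + export clearance 67.93 + origin terminal 815.64 + freight 8072.01 + insurance 433.92 + destination terminal 376.24 + brokerage 439.09 + delivery 2061.48 + duty 48283.75 = 61182.16
Landed cost = invoice 217698.17 + 61182.16 = 278880.33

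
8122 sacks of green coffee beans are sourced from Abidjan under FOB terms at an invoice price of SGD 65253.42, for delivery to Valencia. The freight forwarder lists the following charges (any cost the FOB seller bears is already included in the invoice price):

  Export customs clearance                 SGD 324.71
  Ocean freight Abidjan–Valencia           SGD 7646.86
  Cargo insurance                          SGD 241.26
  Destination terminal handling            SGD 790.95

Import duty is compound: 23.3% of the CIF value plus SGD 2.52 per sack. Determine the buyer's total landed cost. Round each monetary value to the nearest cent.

FOB: the seller bears costs until goods are on board at the origin port; the buyer bears freight, insurance and all costs thereafter.
Already in the invoice (seller's account under FOB): export clearance — exclude.
CIF value = FOB price + freight + insurance = 65253.42 + 7646.86 + 241.26 = 73141.54
Ad valorem component: 73141.54 × 23.3% = 17041.98
Specific component: 8122 × 2.52 = 20467.44
Import duty = 17041.98 + 20467.44 = 37509.42
Buyer bears: freight 7646.86 + insurance 241.26 + destination terminal 790.95 + duty 37509.42 = 46188.49
Landed cost = invoice 65253.42 + 46188.49 = 111441.91

Total landed cost: SGD 111441.91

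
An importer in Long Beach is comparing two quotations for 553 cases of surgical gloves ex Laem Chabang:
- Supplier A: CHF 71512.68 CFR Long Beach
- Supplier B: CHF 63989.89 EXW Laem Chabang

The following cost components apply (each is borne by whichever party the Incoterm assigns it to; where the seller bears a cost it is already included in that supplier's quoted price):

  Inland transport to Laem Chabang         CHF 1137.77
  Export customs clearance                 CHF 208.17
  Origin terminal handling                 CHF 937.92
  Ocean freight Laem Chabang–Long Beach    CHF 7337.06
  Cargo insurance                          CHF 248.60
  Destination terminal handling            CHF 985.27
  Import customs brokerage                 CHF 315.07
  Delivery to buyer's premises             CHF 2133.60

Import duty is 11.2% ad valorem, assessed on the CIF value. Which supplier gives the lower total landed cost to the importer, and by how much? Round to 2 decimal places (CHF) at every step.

Supplier A is cheaper by CHF 2333.12

Supplier A (CFR):
CIF value = CFR price + insurance = 71512.68 + 248.60 = 71761.28
Import duty = 71761.28 × 11.2% = 8037.26
Buyer bears (A): 248.60 + 985.27 + 315.07 + 2133.60 = 3682.54
Landed cost (A) = invoice 71512.68 + 3682.54 + duty 8037.26 = 83232.48
Supplier B (EXW):
CIF value = EXW price + inland to port + export clearance + origin terminal + freight + insurance = 63989.89 + 1137.77 + 208.17 + 937.92 + 7337.06 + 248.60 = 73859.41
Import duty = 73859.41 × 11.2% = 8272.25
Buyer bears (B): 1137.77 + 208.17 + 937.92 + 7337.06 + 248.60 + 985.27 + 315.07 + 2133.60 = 13303.46
Landed cost (B) = invoice 63989.89 + 13303.46 + duty 8272.25 = 85565.60
Difference = |83232.48 − 85565.60| = 2333.12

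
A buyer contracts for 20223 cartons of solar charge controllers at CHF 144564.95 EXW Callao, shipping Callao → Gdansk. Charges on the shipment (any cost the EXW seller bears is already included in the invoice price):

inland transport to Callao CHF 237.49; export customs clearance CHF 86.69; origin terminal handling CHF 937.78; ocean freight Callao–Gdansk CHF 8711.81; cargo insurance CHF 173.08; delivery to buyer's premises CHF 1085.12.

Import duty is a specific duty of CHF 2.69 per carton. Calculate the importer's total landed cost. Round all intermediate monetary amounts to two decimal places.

Total landed cost: CHF 210196.79

EXW: the seller makes goods available at their premises; the buyer bears all onward costs.
CIF value = EXW price + inland to port + export clearance + origin terminal + freight + insurance = 144564.95 + 237.49 + 86.69 + 937.78 + 8711.81 + 173.08 = 154711.80
Import duty = 20223 × 2.69 = 54399.87
Buyer bears: inland to port 237.49 + export clearance 86.69 + origin terminal 937.78 + freight 8711.81 + insurance 173.08 + delivery 1085.12 + duty 54399.87 = 65631.84
Landed cost = invoice 144564.95 + 65631.84 = 210196.79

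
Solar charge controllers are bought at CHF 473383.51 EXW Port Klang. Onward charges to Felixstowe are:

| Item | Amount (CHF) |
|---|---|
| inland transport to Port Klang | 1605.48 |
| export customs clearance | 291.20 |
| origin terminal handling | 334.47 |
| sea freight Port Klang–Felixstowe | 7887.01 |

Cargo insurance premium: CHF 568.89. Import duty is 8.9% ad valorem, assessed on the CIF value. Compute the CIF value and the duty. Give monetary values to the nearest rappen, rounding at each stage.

CIF value: CHF 484070.56; import duty: CHF 43082.28

CIF = EXW price + pre-shipment costs + freight + insurance
CIF = 473383.51 + 1605.48 + 291.20 + 334.47 + 7887.01 + 568.89 = 484070.56
Import duty = 484070.56 × 8.9% = 43082.28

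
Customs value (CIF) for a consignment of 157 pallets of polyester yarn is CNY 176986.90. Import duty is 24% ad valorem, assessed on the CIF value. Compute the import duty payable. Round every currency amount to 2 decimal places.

Import duty = 176986.90 × 24% = 42476.86

Import duty: CNY 42476.86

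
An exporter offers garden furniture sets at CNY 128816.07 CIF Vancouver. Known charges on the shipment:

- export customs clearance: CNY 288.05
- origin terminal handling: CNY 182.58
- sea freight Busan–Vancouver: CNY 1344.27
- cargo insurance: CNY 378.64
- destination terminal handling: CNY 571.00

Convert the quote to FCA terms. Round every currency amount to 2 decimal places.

Not relevant to the conversion: export clearance — on the seller under both CIF and FCA; already in the CIF price and stays in the FCA price. destination terminal — on the buyer under both terms; not part of either seller's price.
From CIF to FCA, the seller no longer bears: origin terminal, freight, insurance.
FCA price = 128816.07 − 182.58 − 1344.27 − 378.64 = 126910.58

FCA price: CNY 126910.58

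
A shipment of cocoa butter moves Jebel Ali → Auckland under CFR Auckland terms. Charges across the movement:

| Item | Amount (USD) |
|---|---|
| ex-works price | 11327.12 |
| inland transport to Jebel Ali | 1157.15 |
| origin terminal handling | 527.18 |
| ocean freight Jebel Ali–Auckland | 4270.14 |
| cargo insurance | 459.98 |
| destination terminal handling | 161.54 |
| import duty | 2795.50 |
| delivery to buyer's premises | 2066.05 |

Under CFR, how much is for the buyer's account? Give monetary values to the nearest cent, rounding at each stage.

Buyer's account: USD 5483.07

CFR: the seller pays costs through ocean freight to the destination port, but not insurance.
Seller's account: goods 11327.12 + inland to port 1157.15 + origin terminal 527.18 + freight 4270.14 = 17281.59
Buyer's account: insurance 459.98 + destination terminal 161.54 + duty 2795.50 + delivery 2066.05 = 5483.07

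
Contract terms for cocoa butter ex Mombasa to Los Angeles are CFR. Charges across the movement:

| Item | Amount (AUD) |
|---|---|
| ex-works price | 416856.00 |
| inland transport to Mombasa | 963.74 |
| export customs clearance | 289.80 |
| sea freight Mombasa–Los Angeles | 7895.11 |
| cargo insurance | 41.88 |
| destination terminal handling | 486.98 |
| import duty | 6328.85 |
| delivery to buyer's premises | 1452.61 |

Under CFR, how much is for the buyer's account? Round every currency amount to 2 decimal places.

Buyer's account: AUD 8310.32

CFR: the seller pays costs through ocean freight to the destination port, but not insurance.
Seller's account: goods 416856.00 + inland to port 963.74 + export clearance 289.80 + freight 7895.11 = 426004.65
Buyer's account: insurance 41.88 + destination terminal 486.98 + duty 6328.85 + delivery 1452.61 = 8310.32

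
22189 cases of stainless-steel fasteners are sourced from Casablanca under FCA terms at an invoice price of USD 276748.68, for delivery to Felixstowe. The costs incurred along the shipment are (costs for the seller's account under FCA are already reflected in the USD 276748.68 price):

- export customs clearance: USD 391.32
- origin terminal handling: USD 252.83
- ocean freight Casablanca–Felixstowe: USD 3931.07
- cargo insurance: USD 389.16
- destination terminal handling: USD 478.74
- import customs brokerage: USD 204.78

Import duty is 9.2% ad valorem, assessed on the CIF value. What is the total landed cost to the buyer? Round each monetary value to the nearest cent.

Total landed cost: USD 307886.86

FCA: the seller delivers export-cleared goods to the carrier; the buyer bears costs from that point.
Already in the invoice (seller's account under FCA): export clearance — exclude.
CIF value = FCA price + origin terminal + freight + insurance = 276748.68 + 252.83 + 3931.07 + 389.16 = 281321.74
Import duty = 281321.74 × 9.2% = 25881.60
Buyer bears: origin terminal 252.83 + freight 3931.07 + insurance 389.16 + destination terminal 478.74 + brokerage 204.78 + duty 25881.60 = 31138.18
Landed cost = invoice 276748.68 + 31138.18 = 307886.86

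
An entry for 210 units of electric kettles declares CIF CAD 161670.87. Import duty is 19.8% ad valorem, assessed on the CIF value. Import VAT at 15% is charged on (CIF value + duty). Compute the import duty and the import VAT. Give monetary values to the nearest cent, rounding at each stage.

Import duty = 161670.87 × 19.8% = 32010.83
VAT base = CIF + duty = 161670.87 + 32010.83 = 193681.70
Import VAT = 193681.70 × 15% = 29052.26

Import duty: CAD 32010.83; import VAT: CAD 29052.26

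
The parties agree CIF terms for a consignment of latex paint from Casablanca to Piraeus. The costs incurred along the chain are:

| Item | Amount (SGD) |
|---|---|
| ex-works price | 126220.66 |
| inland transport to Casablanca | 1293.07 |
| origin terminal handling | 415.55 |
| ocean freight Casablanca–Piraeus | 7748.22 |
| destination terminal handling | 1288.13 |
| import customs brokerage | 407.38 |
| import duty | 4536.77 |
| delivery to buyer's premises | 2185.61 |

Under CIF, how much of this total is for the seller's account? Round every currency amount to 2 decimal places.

Seller's account: SGD 135677.50

CIF: the seller pays costs through ocean freight and marine insurance to the destination port.
Seller's account: goods 126220.66 + inland to port 1293.07 + origin terminal 415.55 + freight 7748.22 = 135677.50
Buyer's account: destination terminal 1288.13 + brokerage 407.38 + duty 4536.77 + delivery 2185.61 = 8417.89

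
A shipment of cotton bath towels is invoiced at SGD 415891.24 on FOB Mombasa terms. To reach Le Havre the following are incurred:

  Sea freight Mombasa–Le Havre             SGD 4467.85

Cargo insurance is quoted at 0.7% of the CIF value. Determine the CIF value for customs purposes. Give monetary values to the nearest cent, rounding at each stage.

Let C be the CIF value. C = FOB price + freight + 0.7% × C
C − 0.7% × C = 415891.24 + 4467.85
0.993 × C = 420359.09
C = 420359.09 / 0.993 = 423322.35
Insurance premium = 0.7% × 423322.35 = 2963.26

CIF value: SGD 423322.35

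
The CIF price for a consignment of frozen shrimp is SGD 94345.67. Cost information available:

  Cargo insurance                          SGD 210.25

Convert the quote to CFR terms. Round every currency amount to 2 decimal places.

From CIF to CFR, the seller no longer bears: insurance.
CFR price = 94345.67 − 210.25 = 94135.42

CFR price: SGD 94135.42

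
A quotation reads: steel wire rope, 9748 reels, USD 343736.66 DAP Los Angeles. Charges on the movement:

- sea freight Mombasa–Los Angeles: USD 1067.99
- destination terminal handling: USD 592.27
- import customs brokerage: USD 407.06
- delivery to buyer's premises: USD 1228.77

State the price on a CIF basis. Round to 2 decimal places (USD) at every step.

Not relevant to the conversion: freight — on the seller under both DAP and CIF; already in the DAP price and stays in the CIF price. brokerage — on the buyer under both terms; not part of either seller's price.
From DAP to CIF, the seller no longer bears: destination terminal, delivery.
CIF price = 343736.66 − 592.27 − 1228.77 = 341915.62

CIF price: USD 341915.62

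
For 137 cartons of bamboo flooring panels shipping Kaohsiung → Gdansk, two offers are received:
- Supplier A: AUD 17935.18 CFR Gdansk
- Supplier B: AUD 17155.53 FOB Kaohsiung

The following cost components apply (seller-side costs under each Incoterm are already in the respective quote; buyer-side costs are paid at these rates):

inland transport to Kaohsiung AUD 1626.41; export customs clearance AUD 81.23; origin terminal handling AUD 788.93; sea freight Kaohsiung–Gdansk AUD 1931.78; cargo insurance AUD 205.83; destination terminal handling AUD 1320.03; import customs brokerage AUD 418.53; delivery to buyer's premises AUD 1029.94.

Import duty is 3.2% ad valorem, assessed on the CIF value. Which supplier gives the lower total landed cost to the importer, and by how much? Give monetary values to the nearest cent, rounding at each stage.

Supplier A is cheaper by AUD 1189.00

Supplier A (CFR):
CIF value = CFR price + insurance = 17935.18 + 205.83 = 18141.01
Import duty = 18141.01 × 3.2% = 580.51
Buyer bears (A): 205.83 + 1320.03 + 418.53 + 1029.94 = 2974.33
Landed cost (A) = invoice 17935.18 + 2974.33 + duty 580.51 = 21490.02
Supplier B (FOB):
CIF value = FOB price + freight + insurance = 17155.53 + 1931.78 + 205.83 = 19293.14
Import duty = 19293.14 × 3.2% = 617.38
Buyer bears (B): 1931.78 + 205.83 + 1320.03 + 418.53 + 1029.94 = 4906.11
Landed cost (B) = invoice 17155.53 + 4906.11 + duty 617.38 = 22679.02
Difference = |21490.02 − 22679.02| = 1189.00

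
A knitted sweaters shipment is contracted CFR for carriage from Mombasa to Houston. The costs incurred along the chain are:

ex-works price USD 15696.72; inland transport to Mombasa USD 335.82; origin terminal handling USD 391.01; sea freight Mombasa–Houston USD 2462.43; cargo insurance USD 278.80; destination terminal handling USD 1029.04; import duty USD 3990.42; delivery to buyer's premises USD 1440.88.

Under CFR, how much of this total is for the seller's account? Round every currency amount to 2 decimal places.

CFR: the seller pays costs through ocean freight to the destination port, but not insurance.
Seller's account: goods 15696.72 + inland to port 335.82 + origin terminal 391.01 + freight 2462.43 = 18885.98
Buyer's account: insurance 278.80 + destination terminal 1029.04 + duty 3990.42 + delivery 1440.88 = 6739.14

Seller's account: USD 18885.98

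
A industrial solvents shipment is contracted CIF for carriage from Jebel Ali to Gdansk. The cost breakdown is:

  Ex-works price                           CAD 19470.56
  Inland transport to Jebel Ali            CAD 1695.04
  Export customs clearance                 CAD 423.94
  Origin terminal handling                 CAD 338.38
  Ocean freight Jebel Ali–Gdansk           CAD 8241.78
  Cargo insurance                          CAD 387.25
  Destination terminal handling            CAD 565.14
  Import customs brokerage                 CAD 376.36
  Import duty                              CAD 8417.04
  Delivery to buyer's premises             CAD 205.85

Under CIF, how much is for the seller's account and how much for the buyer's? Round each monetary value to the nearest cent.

Seller: CAD 30556.95; buyer: CAD 9564.39

CIF: the seller pays costs through ocean freight and marine insurance to the destination port.
Seller's account: goods 19470.56 + inland to port 1695.04 + export clearance 423.94 + origin terminal 338.38 + freight 8241.78 + insurance 387.25 = 30556.95
Buyer's account: destination terminal 565.14 + brokerage 376.36 + duty 8417.04 + delivery 205.85 = 9564.39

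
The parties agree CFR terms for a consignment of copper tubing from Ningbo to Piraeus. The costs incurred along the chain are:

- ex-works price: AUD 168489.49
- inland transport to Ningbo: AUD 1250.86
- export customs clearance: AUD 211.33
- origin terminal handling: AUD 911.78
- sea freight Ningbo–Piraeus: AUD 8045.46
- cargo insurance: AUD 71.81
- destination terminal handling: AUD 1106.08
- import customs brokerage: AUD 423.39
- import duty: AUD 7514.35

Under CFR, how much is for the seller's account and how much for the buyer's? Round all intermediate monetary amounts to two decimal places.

CFR: the seller pays costs through ocean freight to the destination port, but not insurance.
Seller's account: goods 168489.49 + inland to port 1250.86 + export clearance 211.33 + origin terminal 911.78 + freight 8045.46 = 178908.92
Buyer's account: insurance 71.81 + destination terminal 1106.08 + brokerage 423.39 + duty 7514.35 = 9115.63

Seller: AUD 178908.92; buyer: AUD 9115.63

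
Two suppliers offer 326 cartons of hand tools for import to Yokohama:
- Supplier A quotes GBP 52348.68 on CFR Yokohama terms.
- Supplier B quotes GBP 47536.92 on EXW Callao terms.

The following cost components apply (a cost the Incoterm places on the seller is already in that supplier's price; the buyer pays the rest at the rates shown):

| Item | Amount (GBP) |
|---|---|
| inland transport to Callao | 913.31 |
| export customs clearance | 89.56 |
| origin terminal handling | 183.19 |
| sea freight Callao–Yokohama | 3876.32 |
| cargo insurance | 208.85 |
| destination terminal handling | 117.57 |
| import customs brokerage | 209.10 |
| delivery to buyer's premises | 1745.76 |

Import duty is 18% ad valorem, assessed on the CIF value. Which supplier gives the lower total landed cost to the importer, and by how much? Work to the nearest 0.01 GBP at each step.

Supplier A (CFR):
CIF value = CFR price + insurance = 52348.68 + 208.85 = 52557.53
Import duty = 52557.53 × 18% = 9460.36
Buyer bears (A): 208.85 + 117.57 + 209.10 + 1745.76 = 2281.28
Landed cost (A) = invoice 52348.68 + 2281.28 + duty 9460.36 = 64090.32
Supplier B (EXW):
CIF value = EXW price + inland to port + export clearance + origin terminal + freight + insurance = 47536.92 + 913.31 + 89.56 + 183.19 + 3876.32 + 208.85 = 52808.15
Import duty = 52808.15 × 18% = 9505.47
Buyer bears (B): 913.31 + 89.56 + 183.19 + 3876.32 + 208.85 + 117.57 + 209.10 + 1745.76 = 7343.66
Landed cost (B) = invoice 47536.92 + 7343.66 + duty 9505.47 = 64386.05
Difference = |64090.32 − 64386.05| = 295.73

Supplier A is cheaper by GBP 295.73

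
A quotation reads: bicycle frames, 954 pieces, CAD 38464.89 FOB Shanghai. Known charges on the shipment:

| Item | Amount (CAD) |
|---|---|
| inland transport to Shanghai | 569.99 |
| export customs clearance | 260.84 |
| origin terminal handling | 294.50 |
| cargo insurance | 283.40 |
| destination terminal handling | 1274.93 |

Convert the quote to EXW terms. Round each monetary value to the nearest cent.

EXW price: CAD 37339.56

Not relevant to the conversion: insurance, destination terminal — on the buyer under both terms; not part of either seller's price.
From FOB to EXW, the seller no longer bears: inland to port, export clearance, origin terminal.
EXW price = 38464.89 − 569.99 − 260.84 − 294.50 = 37339.56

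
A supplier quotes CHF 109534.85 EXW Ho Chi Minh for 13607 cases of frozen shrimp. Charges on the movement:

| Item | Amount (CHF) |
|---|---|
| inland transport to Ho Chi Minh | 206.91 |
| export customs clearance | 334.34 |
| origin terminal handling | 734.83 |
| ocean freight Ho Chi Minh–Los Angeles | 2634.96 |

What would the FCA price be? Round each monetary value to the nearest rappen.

Not relevant to the conversion: origin terminal, freight — on the buyer under both terms; not part of either seller's price.
From EXW to FCA, the seller additionally bears: inland to port, export clearance.
FCA price = 109534.85 + 206.91 + 334.34 = 110076.10

FCA price: CHF 110076.10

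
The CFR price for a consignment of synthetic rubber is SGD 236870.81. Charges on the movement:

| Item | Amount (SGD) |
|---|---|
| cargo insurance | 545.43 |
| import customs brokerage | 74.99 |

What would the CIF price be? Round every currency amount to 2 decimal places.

CIF price: SGD 237416.24

Not relevant to the conversion: brokerage — on the buyer under both terms; not part of either seller's price.
From CFR to CIF, the seller additionally bears: insurance.
CIF price = 236870.81 + 545.43 = 237416.24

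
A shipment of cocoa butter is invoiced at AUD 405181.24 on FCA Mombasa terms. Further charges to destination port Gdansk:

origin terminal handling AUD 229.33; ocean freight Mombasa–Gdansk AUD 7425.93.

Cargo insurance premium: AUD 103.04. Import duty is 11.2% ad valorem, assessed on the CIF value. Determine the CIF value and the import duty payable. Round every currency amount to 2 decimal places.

CIF value: AUD 412939.54; import duty: AUD 46249.23

CIF = FCA price + pre-shipment costs + freight + insurance
CIF = 405181.24 + 229.33 + 7425.93 + 103.04 = 412939.54
Import duty = 412939.54 × 11.2% = 46249.23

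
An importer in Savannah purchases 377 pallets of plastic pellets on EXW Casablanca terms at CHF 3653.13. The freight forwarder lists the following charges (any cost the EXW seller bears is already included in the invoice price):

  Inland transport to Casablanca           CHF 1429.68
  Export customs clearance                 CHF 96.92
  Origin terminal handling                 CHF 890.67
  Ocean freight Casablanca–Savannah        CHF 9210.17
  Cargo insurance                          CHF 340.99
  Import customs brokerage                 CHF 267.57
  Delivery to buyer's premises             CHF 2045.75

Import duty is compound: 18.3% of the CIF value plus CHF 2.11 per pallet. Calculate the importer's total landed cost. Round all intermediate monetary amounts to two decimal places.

EXW: the seller makes goods available at their premises; the buyer bears all onward costs.
CIF value = EXW price + inland to port + export clearance + origin terminal + freight + insurance = 3653.13 + 1429.68 + 96.92 + 890.67 + 9210.17 + 340.99 = 15621.56
Ad valorem component: 15621.56 × 18.3% = 2858.75
Specific component: 377 × 2.11 = 795.47
Import duty = 2858.75 + 795.47 = 3654.22
Buyer bears: inland to port 1429.68 + export clearance 96.92 + origin terminal 890.67 + freight 9210.17 + insurance 340.99 + brokerage 267.57 + delivery 2045.75 + duty 3654.22 = 17935.97
Landed cost = invoice 3653.13 + 17935.97 = 21589.10

Total landed cost: CHF 21589.10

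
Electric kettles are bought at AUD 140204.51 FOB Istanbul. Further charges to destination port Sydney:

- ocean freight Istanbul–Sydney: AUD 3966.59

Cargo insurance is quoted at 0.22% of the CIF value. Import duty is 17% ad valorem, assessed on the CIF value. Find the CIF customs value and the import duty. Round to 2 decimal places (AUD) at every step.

CIF value: AUD 144488.98; import duty: AUD 24563.13

Let C be the CIF value. C = FOB price + freight + 0.22% × C
C − 0.22% × C = 140204.51 + 3966.59
0.9978 × C = 144171.10
C = 144171.10 / 0.9978 = 144488.98
Insurance premium = 0.22% × 144488.98 = 317.88
Import duty = 144488.98 × 17% = 24563.13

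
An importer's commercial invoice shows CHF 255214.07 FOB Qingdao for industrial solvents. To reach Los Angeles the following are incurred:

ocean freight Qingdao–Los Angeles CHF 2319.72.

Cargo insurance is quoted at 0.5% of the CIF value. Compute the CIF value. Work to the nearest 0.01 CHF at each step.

Let C be the CIF value. C = FOB price + freight + 0.5% × C
C − 0.5% × C = 255214.07 + 2319.72
0.995 × C = 257533.79
C = 257533.79 / 0.995 = 258827.93
Insurance premium = 0.5% × 258827.93 = 1294.14

CIF value: CHF 258827.93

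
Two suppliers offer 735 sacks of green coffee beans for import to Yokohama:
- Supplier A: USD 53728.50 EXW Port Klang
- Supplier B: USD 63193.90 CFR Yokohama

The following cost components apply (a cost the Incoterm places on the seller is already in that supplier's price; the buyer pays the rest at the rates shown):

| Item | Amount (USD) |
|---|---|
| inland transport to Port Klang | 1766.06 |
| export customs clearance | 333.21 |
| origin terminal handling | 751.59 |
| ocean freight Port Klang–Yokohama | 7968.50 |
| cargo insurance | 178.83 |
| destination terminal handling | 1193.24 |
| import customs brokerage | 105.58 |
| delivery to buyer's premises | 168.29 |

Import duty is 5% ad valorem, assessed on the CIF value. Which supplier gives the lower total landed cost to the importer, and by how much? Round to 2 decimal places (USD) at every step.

Supplier A (EXW):
CIF value = EXW price + inland to port + export clearance + origin terminal + freight + insurance = 53728.50 + 1766.06 + 333.21 + 751.59 + 7968.50 + 178.83 = 64726.69
Import duty = 64726.69 × 5% = 3236.33
Buyer bears (A): 1766.06 + 333.21 + 751.59 + 7968.50 + 178.83 + 1193.24 + 105.58 + 168.29 = 12465.30
Landed cost (A) = invoice 53728.50 + 12465.30 + duty 3236.33 = 69430.13
Supplier B (CFR):
CIF value = CFR price + insurance = 63193.90 + 178.83 = 63372.73
Import duty = 63372.73 × 5% = 3168.64
Buyer bears (B): 178.83 + 1193.24 + 105.58 + 168.29 = 1645.94
Landed cost (B) = invoice 63193.90 + 1645.94 + duty 3168.64 = 68008.48
Difference = |69430.13 − 68008.48| = 1421.65

Supplier B is cheaper by USD 1421.65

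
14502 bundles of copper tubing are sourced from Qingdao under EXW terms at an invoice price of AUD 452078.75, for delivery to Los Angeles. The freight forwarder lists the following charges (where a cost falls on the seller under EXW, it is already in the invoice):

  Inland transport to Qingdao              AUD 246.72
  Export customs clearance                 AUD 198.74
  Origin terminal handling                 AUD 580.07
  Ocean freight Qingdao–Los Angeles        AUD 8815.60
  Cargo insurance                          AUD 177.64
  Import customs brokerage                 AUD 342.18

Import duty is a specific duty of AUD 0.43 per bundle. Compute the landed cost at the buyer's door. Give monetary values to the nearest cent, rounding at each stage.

Total landed cost: AUD 468675.56

EXW: the seller makes goods available at their premises; the buyer bears all onward costs.
CIF value = EXW price + inland to port + export clearance + origin terminal + freight + insurance = 452078.75 + 246.72 + 198.74 + 580.07 + 8815.60 + 177.64 = 462097.52
Import duty = 14502 × 0.43 = 6235.86
Buyer bears: inland to port 246.72 + export clearance 198.74 + origin terminal 580.07 + freight 8815.60 + insurance 177.64 + brokerage 342.18 + duty 6235.86 = 16596.81
Landed cost = invoice 452078.75 + 16596.81 = 468675.56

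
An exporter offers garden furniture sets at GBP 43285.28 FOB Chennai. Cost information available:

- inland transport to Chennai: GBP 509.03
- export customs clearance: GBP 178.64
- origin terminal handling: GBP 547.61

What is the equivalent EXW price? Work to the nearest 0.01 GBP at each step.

EXW price: GBP 42050.00

From FOB to EXW, the seller no longer bears: inland to port, export clearance, origin terminal.
EXW price = 43285.28 − 509.03 − 178.64 − 547.61 = 42050.00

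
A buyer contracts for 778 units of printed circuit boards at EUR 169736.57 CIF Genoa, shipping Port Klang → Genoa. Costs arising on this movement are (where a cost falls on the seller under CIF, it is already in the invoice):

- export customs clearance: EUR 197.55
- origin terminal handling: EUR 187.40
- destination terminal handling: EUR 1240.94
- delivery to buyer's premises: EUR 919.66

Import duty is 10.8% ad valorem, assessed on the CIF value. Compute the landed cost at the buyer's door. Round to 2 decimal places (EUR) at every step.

Total landed cost: EUR 190228.72

CIF: the seller pays costs through ocean freight and marine insurance to the destination port.
Already in the invoice (seller's account under CIF): export clearance, origin terminal — exclude.
The CIF price already equals the CIF value: 169736.57
Import duty = 169736.57 × 10.8% = 18331.55
Buyer bears: destination terminal 1240.94 + delivery 919.66 + duty 18331.55 = 20492.15
Landed cost = invoice 169736.57 + 20492.15 = 190228.72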